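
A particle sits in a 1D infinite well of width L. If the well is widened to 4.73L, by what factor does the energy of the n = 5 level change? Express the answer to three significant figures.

E_n ∝ 1/L², so the energy scales by 1/4.73² = 0.0447.

0.0447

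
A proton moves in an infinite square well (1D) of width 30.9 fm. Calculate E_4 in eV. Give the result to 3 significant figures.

E_4 = 3.43×10^6 eV

For an infinite well E_n = n²h²/(8m_pL²), so E_1 = h²/(8m_pL²) = (6.626×10^-34)²/(8·1.673×10^-27·(3.09×10^-14 m)²) = 3.436×10^-14 J.
Then E_4 = 4²·E_1 = 16·3.436×10^-14 J = 5.498×10^-13 J.
Converting, E_4 = 5.498×10^-13 J / (1.602×10^-19 J/eV) = 3.43×10^6 eV.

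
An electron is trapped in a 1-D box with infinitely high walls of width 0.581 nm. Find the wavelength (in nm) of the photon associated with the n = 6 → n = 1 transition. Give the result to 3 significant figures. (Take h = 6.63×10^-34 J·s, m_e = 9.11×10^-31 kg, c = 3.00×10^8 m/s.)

λ = 31.8 nm

E_1 = h²/(8m_eL²) = 1.787×10^-19 J, so ΔE = (6² − 1²)E_1 = 6.255×10^-18 J.
λ = hc/ΔE = (6.63×10^-34·3.00×10^8)/6.255×10^-18 = 3.18×10^-8 m = 31.8 nm.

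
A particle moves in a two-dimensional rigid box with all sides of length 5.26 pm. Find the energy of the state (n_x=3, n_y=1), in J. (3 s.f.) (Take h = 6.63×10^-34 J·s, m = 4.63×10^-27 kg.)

For a 2D rectangular well E = (h²/8m)·Σ n_i²/L_i² = (6.63×10^-34)²/(8·4.63×10^-27) · [3²/(5.26 pm)² + 1²/(5.26 pm)²].
Evaluating gives E = 4.29×10^-18 J.

E = 4.29×10^-18 J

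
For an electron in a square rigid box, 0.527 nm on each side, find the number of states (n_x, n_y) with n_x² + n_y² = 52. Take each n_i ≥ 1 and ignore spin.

The level has n_x² + n_y² = 52. The ordered positive-integer solutions are (4, 6), (6, 4).
That gives 2 states.

degeneracy = 2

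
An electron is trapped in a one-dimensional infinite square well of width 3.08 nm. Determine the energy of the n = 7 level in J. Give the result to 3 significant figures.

E_7 = 3.11×10^-19 J

For an infinite well E_n = n²h²/(8m_eL²), so E_1 = h²/(8m_eL²) = (6.626×10^-34)²/(8·9.109×10^-31·(3.08×10^-9 m)²) = 6.351×10^-21 J.
Then E_7 = 7²·E_1 = 49·6.351×10^-21 J = 3.11×10^-19 J.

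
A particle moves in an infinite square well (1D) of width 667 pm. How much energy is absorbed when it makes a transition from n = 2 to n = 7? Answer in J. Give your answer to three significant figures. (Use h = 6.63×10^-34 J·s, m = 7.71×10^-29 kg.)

|ΔE| = 7.21×10^-20 J

E_1 = h²/(8mL²) = 1.602×10^-21 J.
|ΔE| = |2² − 7²|·E_1 = 45·1.602×10^-21 J = 7.21×10^-20 J.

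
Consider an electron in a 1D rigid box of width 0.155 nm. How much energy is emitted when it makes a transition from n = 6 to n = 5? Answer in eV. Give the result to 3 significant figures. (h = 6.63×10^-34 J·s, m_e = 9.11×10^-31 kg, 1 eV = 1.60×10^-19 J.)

E_1 = h²/(8m_eL²) = 2.510×10^-18 J.
|ΔE| = |6² − 5²|·E_1 = 11·2.510×10^-18 J = 2.761×10^-17 J = 173 eV.

|ΔE| = 173 eV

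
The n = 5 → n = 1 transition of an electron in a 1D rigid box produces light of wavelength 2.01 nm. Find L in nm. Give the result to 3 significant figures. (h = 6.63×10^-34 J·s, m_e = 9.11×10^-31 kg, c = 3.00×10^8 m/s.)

The photon carries ΔE = hc/λ = 6.63×10^-34·3.00×10^8/2.01×10^-9 m = 9.896×10^-17 J.
Since ΔE = (5² − 1²)E_1, E_1 = 4.123×10^-18 J, and L = h/√(8m_eE_1) = 1.21×10^-10 m = 0.121 nm.

L = 0.121 nm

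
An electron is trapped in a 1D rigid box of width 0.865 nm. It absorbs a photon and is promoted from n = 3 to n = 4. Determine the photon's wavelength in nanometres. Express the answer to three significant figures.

E_1 = h²/(8m_eL²) = 8.052×10^-20 J, so ΔE = (4² − 3²)E_1 = 5.636×10^-19 J.
λ = hc/ΔE = (6.626×10^-34·2.998×10^8)/5.636×10^-19 = 3.52×10^-7 m = 352 nm.

λ = 352 nm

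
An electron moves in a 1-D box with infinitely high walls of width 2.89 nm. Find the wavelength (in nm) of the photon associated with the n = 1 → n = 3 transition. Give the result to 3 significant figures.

λ = 3.44×10^3 nm

E_1 = h²/(8m_eL²) = 7.214×10^-21 J, so ΔE = (3² − 1²)E_1 = 5.771×10^-20 J.
λ = hc/ΔE = (6.626×10^-34·2.998×10^8)/5.771×10^-20 = 3.44×10^-6 m = 3.44×10^3 nm.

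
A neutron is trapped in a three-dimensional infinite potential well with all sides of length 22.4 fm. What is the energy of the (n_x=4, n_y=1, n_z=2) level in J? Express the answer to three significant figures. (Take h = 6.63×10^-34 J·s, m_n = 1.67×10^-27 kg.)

E = 1.38×10^-12 J

For a 3D rectangular well E = (h²/8m_n)·Σ n_i²/L_i² = (6.63×10^-34)²/(8·1.67×10^-27) · [4²/(22.4 fm)² + 1²/(22.4 fm)² + 2²/(22.4 fm)²].
Evaluating gives E = 1.38×10^-12 J.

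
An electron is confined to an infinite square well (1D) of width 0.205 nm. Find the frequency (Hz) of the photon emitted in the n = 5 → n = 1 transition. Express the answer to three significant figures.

E_1 = h²/(8m_eL²) = 1.434×10^-18 J and ΔE = (5² − 1²)E_1 = 3.442×10^-17 J.
f = ΔE/h = 3.442×10^-17/6.626×10^-34 = 5.19×10^16 Hz.

f = 5.19×10^16 Hz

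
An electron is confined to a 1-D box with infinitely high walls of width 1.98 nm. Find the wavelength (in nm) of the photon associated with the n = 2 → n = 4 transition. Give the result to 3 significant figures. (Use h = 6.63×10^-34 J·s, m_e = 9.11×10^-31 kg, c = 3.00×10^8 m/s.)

E_1 = h²/(8m_eL²) = 1.538×10^-20 J, so ΔE = (4² − 2²)E_1 = 1.846×10^-19 J.
λ = hc/ΔE = (6.63×10^-34·3.00×10^8)/1.846×10^-19 = 1.08×10^-6 m = 1.08×10^3 nm.

λ = 1.08×10^3 nm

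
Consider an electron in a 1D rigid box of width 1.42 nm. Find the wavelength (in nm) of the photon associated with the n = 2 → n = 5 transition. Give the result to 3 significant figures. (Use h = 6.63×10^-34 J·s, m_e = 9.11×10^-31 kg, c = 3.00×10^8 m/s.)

λ = 317 nm

E_1 = h²/(8m_eL²) = 2.991×10^-20 J, so ΔE = (5² − 2²)E_1 = 6.281×10^-19 J.
λ = hc/ΔE = (6.63×10^-34·3.00×10^8)/6.281×10^-19 = 3.17×10^-7 m = 317 nm.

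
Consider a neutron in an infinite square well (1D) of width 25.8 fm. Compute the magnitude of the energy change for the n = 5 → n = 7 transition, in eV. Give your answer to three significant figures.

|ΔE| = 7.37×10^6 eV

E_1 = h²/(8m_nL²) = 4.922×10^-14 J.
|ΔE| = |5² − 7²|·E_1 = 24·4.922×10^-14 J = 1.181×10^-12 J = 7.37×10^6 eV.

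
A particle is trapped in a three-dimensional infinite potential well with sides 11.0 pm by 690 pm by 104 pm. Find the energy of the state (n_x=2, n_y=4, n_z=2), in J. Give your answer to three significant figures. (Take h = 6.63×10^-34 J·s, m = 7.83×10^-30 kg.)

E = 2.35×10^-16 J

For a 3D rectangular well E = (h²/8m)·Σ n_i²/L_i² = (6.63×10^-34)²/(8·7.83×10^-30) · [2²/(11.0 pm)² + 4²/(690 pm)² + 2²/(104 pm)²].
Evaluating gives E = 2.35×10^-16 J.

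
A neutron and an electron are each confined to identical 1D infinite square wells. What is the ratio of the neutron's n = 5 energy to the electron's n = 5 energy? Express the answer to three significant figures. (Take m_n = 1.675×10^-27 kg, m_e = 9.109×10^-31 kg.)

5.44×10^-4

E_n ∝ 1/m at fixed n and L, so the ratio is m_e/m_n = 9.109×10^-31/1.675×10^-27 = 5.44×10^-4.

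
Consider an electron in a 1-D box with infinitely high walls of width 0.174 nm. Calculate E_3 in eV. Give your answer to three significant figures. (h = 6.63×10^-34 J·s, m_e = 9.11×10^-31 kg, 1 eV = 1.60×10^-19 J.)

For an infinite well E_n = n²h²/(8m_eL²), so E_1 = h²/(8m_eL²) = (6.63×10^-34)²/(8·9.11×10^-31·(1.74×10^-10 m)²) = 1.992×10^-18 J.
Then E_3 = 3²·E_1 = 9·1.992×10^-18 J = 1.793×10^-17 J.
Converting, E_3 = 1.793×10^-17 J / (1.60×10^-19 J/eV) = 112 eV.

E_3 = 112 eV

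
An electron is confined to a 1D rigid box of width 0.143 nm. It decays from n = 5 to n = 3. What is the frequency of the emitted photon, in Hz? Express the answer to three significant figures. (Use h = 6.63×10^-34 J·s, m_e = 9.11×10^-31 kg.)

E_1 = h²/(8m_eL²) = 2.949×10^-18 J and ΔE = (5² − 3²)E_1 = 4.718×10^-17 J.
f = ΔE/h = 4.718×10^-17/6.63×10^-34 = 7.12×10^16 Hz.

f = 7.12×10^16 Hz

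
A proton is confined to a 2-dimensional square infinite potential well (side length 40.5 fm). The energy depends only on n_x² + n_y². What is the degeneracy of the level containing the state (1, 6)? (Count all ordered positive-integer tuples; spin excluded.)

degeneracy = 2

The level has n_x² + n_y² = 37. The ordered positive-integer solutions are (1, 6), (6, 1).
That gives 2 states.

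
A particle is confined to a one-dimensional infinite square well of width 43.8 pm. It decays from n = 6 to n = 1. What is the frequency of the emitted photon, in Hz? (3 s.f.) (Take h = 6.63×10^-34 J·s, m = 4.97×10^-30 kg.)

E_1 = h²/(8mL²) = 5.763×10^-18 J and ΔE = (6² − 1²)E_1 = 2.017×10^-16 J.
f = ΔE/h = 2.017×10^-16/6.63×10^-34 = 3.04×10^17 Hz.

f = 3.04×10^17 Hz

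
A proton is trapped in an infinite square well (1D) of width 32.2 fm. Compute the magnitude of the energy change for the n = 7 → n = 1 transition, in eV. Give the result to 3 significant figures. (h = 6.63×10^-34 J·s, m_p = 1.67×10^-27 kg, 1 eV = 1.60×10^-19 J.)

E_1 = h²/(8m_pL²) = 3.173×10^-14 J.
|ΔE| = |7² − 1²|·E_1 = 48·3.173×10^-14 J = 1.523×10^-12 J = 9.52×10^6 eV.

|ΔE| = 9.52×10^6 eV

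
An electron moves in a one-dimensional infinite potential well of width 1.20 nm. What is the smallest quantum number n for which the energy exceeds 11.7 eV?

n = 7

E_1 = h²/(8m_eL²) = 4.184×10^-20 J = 0.2612 eV.
Need n² > 11.7/0.2612 = 44.79, i.e. n > 6.693.
The smallest integer satisfying this is n = 7.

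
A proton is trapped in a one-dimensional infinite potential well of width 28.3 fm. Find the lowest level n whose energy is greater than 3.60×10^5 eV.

E_1 = h²/(8m_pL²) = 4.096×10^-14 J = 2.557×10^5 eV.
Need n² > 3.60×10^5/2.557×10^5 = 1.408, i.e. n > 1.187.
The smallest integer satisfying this is n = 2.

n = 2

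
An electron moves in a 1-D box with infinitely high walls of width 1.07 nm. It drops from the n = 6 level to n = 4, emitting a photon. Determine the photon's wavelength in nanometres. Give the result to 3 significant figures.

λ = 189 nm

E_1 = h²/(8m_eL²) = 5.262×10^-20 J, so ΔE = (6² − 4²)E_1 = 1.052×10^-18 J.
λ = hc/ΔE = (6.626×10^-34·2.998×10^8)/1.052×10^-18 = 1.89×10^-7 m = 189 nm.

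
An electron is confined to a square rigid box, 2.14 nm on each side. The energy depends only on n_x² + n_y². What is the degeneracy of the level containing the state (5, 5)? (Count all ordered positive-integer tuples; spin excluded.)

degeneracy = 3

The level has n_x² + n_y² = 50. The ordered positive-integer solutions are (1, 7), (5, 5), (7, 1).
That gives 3 states.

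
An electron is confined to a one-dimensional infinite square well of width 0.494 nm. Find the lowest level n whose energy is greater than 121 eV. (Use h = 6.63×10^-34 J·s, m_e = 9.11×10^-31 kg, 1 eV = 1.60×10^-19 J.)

n = 9

E_1 = h²/(8m_eL²) = 2.472×10^-19 J = 1.545 eV.
Need n² > 121/1.545 = 78.32, i.e. n > 8.850.
The smallest integer satisfying this is n = 9.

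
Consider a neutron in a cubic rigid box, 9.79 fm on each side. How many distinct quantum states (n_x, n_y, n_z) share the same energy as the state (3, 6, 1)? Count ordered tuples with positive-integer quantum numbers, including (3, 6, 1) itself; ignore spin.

degeneracy = 6

The level has n_x² + n_y² + n_z² = 46. The ordered positive-integer solutions are (1, 3, 6), (1, 6, 3), (3, 1, 6), (3, 6, 1), (6, 1, 3), (6, 3, 1).
That gives 6 states.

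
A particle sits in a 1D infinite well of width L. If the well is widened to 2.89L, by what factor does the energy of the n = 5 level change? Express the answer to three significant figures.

0.120

E_n ∝ 1/L², so the energy scales by 1/2.89² = 0.120.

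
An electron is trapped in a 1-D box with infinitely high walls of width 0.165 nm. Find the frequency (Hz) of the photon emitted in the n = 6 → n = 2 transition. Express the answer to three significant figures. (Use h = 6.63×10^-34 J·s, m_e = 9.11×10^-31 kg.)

f = 1.07×10^17 Hz

E_1 = h²/(8m_eL²) = 2.215×10^-18 J and ΔE = (6² − 2²)E_1 = 7.088×10^-17 J.
f = ΔE/h = 7.088×10^-17/6.63×10^-34 = 1.07×10^17 Hz.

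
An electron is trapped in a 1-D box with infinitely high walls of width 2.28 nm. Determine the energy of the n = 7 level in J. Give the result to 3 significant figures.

E_7 = 5.68×10^-19 J

For an infinite well E_n = n²h²/(8m_eL²), so E_1 = h²/(8m_eL²) = (6.626×10^-34)²/(8·9.109×10^-31·(2.28×10^-9 m)²) = 1.159×10^-20 J.
Then E_7 = 7²·E_1 = 49·1.159×10^-20 J = 5.68×10^-19 J.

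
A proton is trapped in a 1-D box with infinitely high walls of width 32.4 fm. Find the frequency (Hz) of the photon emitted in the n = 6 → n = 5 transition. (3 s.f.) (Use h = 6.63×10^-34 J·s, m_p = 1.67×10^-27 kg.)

f = 5.20×10^20 Hz

E_1 = h²/(8m_pL²) = 3.134×10^-14 J and ΔE = (6² − 5²)E_1 = 3.447×10^-13 J.
f = ΔE/h = 3.447×10^-13/6.63×10^-34 = 5.20×10^20 Hz.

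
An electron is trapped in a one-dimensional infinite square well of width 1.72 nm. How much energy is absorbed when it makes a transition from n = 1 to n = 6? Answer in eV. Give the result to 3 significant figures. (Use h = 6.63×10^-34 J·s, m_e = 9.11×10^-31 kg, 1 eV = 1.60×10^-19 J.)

E_1 = h²/(8m_eL²) = 2.039×10^-20 J.
|ΔE| = |1² − 6²|·E_1 = 35·2.039×10^-20 J = 7.137×10^-19 J = 4.46 eV.

|ΔE| = 4.46 eV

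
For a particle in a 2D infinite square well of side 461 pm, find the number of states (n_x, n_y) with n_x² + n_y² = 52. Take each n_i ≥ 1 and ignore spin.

The level has n_x² + n_y² = 52. The ordered positive-integer solutions are (4, 6), (6, 4).
That gives 2 states.

degeneracy = 2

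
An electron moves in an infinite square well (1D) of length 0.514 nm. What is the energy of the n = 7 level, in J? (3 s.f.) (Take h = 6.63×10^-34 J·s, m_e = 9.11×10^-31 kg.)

E_7 = 1.12×10^-17 J

For an infinite well E_n = n²h²/(8m_eL²), so E_1 = h²/(8m_eL²) = (6.63×10^-34)²/(8·9.11×10^-31·(5.14×10^-10 m)²) = 2.283×10^-19 J.
Then E_7 = 7²·E_1 = 49·2.283×10^-19 J = 1.12×10^-17 J.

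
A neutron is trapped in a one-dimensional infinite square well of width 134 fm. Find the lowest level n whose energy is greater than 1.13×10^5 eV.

n = 4

E_1 = h²/(8m_nL²) = 1.825×10^-15 J = 1.139×10^4 eV.
Need n² > 1.13×10^5/1.139×10^4 = 9.921, i.e. n > 3.150.
The smallest integer satisfying this is n = 4.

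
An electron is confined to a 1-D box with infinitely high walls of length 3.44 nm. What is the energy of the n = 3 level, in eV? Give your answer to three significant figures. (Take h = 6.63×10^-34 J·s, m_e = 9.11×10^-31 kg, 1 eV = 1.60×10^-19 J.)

For an infinite well E_n = n²h²/(8m_eL²), so E_1 = h²/(8m_eL²) = (6.63×10^-34)²/(8·9.11×10^-31·(3.44×10^-9 m)²) = 5.097×10^-21 J.
Then E_3 = 3²·E_1 = 9·5.097×10^-21 J = 4.587×10^-20 J.
Converting, E_3 = 4.587×10^-20 J / (1.60×10^-19 J/eV) = 0.287 eV.

E_3 = 0.287 eV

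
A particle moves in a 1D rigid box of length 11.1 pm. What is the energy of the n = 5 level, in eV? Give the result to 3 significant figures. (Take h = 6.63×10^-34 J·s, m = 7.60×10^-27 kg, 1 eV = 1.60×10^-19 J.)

For an infinite well E_n = n²h²/(8mL²), so E_1 = h²/(8mL²) = (6.63×10^-34)²/(8·7.60×10^-27·(1.11×10^-11 m)²) = 5.868×10^-20 J.
Then E_5 = 5²·E_1 = 25·5.868×10^-20 J = 1.467×10^-18 J.
Converting, E_5 = 1.467×10^-18 J / (1.60×10^-19 J/eV) = 9.17 eV.

E_5 = 9.17 eV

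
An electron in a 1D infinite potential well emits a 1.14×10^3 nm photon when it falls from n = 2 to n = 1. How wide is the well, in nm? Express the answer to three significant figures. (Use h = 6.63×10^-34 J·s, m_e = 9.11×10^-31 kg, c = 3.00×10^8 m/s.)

L = 1.02 nm

The photon carries ΔE = hc/λ = 6.63×10^-34·3.00×10^8/1.14×10^-6 m = 1.745×10^-19 J.
Since ΔE = (2² − 1²)E_1, E_1 = 5.817×10^-20 J, and L = h/√(8m_eE_1) = 1.02×10^-9 m = 1.02 nm.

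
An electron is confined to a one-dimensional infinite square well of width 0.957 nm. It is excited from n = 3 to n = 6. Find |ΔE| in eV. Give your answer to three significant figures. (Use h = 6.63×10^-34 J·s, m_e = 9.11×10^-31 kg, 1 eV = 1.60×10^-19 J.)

|ΔE| = 11.1 eV

E_1 = h²/(8m_eL²) = 6.586×10^-20 J.
|ΔE| = |3² − 6²|·E_1 = 27·6.586×10^-20 J = 1.778×10^-18 J = 11.1 eV.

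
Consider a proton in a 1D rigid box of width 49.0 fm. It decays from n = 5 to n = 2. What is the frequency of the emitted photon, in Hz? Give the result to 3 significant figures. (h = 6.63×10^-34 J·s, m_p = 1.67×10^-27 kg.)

E_1 = h²/(8m_pL²) = 1.370×10^-14 J and ΔE = (5² − 2²)E_1 = 2.877×10^-13 J.
f = ΔE/h = 2.877×10^-13/6.63×10^-34 = 4.34×10^20 Hz.

f = 4.34×10^20 Hz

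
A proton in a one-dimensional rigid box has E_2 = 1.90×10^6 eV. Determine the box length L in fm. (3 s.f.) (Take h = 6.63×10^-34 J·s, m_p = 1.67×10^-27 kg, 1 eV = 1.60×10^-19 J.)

L = 20.8 fm

From E_n = n²h²/(8m_pL²), L = n·h/√(8m_pE_n).
E_2 = 1.90×10^6 eV = 3.040×10^-13 J, so L = 2·6.63×10^-34/√(8·1.67×10^-27·3.040×10^-13) = 2.08×10^-14 m = 20.8 fm.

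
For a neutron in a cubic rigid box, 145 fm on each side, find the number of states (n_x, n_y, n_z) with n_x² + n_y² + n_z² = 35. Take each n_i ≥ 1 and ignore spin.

degeneracy = 6

The level has n_x² + n_y² + n_z² = 35. The ordered positive-integer solutions are (1, 3, 5), (1, 5, 3), (3, 1, 5), (3, 5, 1), (5, 1, 3), (5, 3, 1).
That gives 6 states.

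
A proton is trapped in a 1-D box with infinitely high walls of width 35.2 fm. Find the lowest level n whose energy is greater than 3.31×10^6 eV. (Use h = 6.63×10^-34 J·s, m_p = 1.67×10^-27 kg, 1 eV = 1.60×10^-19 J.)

E_1 = h²/(8m_pL²) = 2.655×10^-14 J = 1.659×10^5 eV.
Need n² > 3.31×10^6/1.659×10^5 = 19.95, i.e. n > 4.467.
The smallest integer satisfying this is n = 5.

n = 5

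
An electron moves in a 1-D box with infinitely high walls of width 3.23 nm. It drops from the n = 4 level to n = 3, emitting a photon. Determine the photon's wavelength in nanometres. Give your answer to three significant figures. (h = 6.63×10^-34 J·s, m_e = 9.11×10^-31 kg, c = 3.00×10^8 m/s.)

E_1 = h²/(8m_eL²) = 5.781×10^-21 J, so ΔE = (4² − 3²)E_1 = 4.047×10^-20 J.
λ = hc/ΔE = (6.63×10^-34·3.00×10^8)/4.047×10^-20 = 4.91×10^-6 m = 4.91×10^3 nm.

λ = 4.91×10^3 nm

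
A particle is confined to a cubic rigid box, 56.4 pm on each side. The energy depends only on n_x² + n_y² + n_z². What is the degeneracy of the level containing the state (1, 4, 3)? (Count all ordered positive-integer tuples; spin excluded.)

The level has n_x² + n_y² + n_z² = 26. The ordered positive-integer solutions are (1, 3, 4), (1, 4, 3), (3, 1, 4), (3, 4, 1), (4, 1, 3), (4, 3, 1).
That gives 6 states.

degeneracy = 6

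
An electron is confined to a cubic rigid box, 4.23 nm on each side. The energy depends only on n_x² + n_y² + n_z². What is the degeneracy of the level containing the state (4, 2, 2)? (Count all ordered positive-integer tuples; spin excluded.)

degeneracy = 3

The level has n_x² + n_y² + n_z² = 24. The ordered positive-integer solutions are (2, 2, 4), (2, 4, 2), (4, 2, 2).
That gives 3 states.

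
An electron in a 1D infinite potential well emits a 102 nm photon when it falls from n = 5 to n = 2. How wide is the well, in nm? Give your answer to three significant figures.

L = 0.806 nm

The photon carries ΔE = hc/λ = 6.626×10^-34·2.998×10^8/1.02×10^-7 m = 1.948×10^-18 J.
Since ΔE = (5² − 2²)E_1, E_1 = 9.276×10^-20 J, and L = h/√(8m_eE_1) = 8.06×10^-10 m = 0.806 nm.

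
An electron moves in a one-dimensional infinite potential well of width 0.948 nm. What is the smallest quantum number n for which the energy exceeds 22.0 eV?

E_1 = h²/(8m_eL²) = 6.704×10^-20 J = 0.4185 eV.
Need n² > 22.0/0.4185 = 52.57, i.e. n > 7.251.
The smallest integer satisfying this is n = 8.

n = 8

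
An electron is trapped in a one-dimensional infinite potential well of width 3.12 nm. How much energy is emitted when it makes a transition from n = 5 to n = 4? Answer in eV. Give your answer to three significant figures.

|ΔE| = 0.348 eV

E_1 = h²/(8m_eL²) = 6.189×10^-21 J.
|ΔE| = |5² − 4²|·E_1 = 9·6.189×10^-21 J = 5.570×10^-20 J = 0.348 eV.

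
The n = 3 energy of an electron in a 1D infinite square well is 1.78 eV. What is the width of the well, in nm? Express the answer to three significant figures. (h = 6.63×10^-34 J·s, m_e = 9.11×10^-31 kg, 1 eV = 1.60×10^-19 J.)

L = 1.38 nm

From E_n = n²h²/(8m_eL²), L = n·h/√(8m_eE_n).
E_3 = 1.78 eV = 2.848×10^-19 J, so L = 3·6.63×10^-34/√(8·9.11×10^-31·2.848×10^-19) = 1.38×10^-9 m = 1.38 nm.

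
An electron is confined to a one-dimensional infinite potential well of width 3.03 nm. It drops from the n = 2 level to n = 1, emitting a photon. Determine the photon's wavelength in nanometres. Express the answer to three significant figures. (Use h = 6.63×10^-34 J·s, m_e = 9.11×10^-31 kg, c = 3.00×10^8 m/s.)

λ = 1.01×10^4 nm

E_1 = h²/(8m_eL²) = 6.570×10^-21 J, so ΔE = (2² − 1²)E_1 = 1.971×10^-20 J.
λ = hc/ΔE = (6.63×10^-34·3.00×10^8)/1.971×10^-20 = 1.01×10^-5 m = 1.01×10^4 nm.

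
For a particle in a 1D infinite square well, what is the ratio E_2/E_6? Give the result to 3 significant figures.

0.111

E_n ∝ n², so E_2/E_6 = 2²/6² = 4/36 = 0.111.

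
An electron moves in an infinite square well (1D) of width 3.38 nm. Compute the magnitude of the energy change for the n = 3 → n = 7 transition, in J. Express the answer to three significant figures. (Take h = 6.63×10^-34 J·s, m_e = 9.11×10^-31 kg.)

|ΔE| = 2.11×10^-19 J

E_1 = h²/(8m_eL²) = 5.279×10^-21 J.
|ΔE| = |3² − 7²|·E_1 = 40·5.279×10^-21 J = 2.11×10^-19 J.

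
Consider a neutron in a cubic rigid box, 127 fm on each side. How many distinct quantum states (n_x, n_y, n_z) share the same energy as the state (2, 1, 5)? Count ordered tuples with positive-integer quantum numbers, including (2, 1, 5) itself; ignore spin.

degeneracy = 6

The level has n_x² + n_y² + n_z² = 30. The ordered positive-integer solutions are (1, 2, 5), (1, 5, 2), (2, 1, 5), (2, 5, 1), (5, 1, 2), (5, 2, 1).
That gives 6 states.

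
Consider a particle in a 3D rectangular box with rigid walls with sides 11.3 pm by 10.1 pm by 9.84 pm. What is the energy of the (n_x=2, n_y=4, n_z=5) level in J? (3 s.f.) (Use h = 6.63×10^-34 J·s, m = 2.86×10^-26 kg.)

For a 3D rectangular well E = (h²/8m)·Σ n_i²/L_i² = (6.63×10^-34)²/(8·2.86×10^-26) · [2²/(11.3 pm)² + 4²/(10.1 pm)² + 5²/(9.84 pm)²].
Evaluating gives E = 8.58×10^-19 J.

E = 8.58×10^-19 J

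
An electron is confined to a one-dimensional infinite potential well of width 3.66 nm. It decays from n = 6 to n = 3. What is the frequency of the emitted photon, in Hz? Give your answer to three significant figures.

f = 1.83×10^14 Hz

E_1 = h²/(8m_eL²) = 4.498×10^-21 J and ΔE = (6² − 3²)E_1 = 1.214×10^-19 J.
f = ΔE/h = 1.214×10^-19/6.626×10^-34 = 1.83×10^14 Hz.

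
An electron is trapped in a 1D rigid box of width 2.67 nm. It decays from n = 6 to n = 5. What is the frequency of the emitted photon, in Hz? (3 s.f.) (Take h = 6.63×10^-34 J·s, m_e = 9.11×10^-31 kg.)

E_1 = h²/(8m_eL²) = 8.461×10^-21 J and ΔE = (6² − 5²)E_1 = 9.307×10^-20 J.
f = ΔE/h = 9.307×10^-20/6.63×10^-34 = 1.40×10^14 Hz.

f = 1.40×10^14 Hz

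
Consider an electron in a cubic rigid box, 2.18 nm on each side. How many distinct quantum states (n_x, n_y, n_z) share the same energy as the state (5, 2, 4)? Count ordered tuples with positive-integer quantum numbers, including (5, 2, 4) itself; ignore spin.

degeneracy = 6

The level has n_x² + n_y² + n_z² = 45. The ordered positive-integer solutions are (2, 4, 5), (2, 5, 4), (4, 2, 5), (4, 5, 2), (5, 2, 4), (5, 4, 2).
That gives 6 states.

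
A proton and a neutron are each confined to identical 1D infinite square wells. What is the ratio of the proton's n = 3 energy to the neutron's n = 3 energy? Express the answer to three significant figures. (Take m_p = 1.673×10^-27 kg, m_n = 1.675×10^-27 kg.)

E_n ∝ 1/m at fixed n and L, so the ratio is m_n/m_p = 1.675×10^-27/1.673×10^-27 = 1.00.

1.00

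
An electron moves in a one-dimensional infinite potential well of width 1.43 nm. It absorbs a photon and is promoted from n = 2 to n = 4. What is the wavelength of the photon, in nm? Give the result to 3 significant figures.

E_1 = h²/(8m_eL²) = 2.946×10^-20 J, so ΔE = (4² − 2²)E_1 = 3.535×10^-19 J.
λ = hc/ΔE = (6.626×10^-34·2.998×10^8)/3.535×10^-19 = 5.62×10^-7 m = 562 nm.

λ = 562 nm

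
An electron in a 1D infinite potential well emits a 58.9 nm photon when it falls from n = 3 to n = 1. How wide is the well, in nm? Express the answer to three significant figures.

L = 0.378 nm

The photon carries ΔE = hc/λ = 6.626×10^-34·2.998×10^8/5.89×10^-8 m = 3.373×10^-18 J.
Since ΔE = (3² − 1²)E_1, E_1 = 4.216×10^-19 J, and L = h/√(8m_eE_1) = 3.78×10^-10 m = 0.378 nm.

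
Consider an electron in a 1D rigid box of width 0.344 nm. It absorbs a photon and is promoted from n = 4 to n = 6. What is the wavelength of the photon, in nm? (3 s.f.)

E_1 = h²/(8m_eL²) = 5.091×10^-19 J, so ΔE = (6² − 4²)E_1 = 1.018×10^-17 J.
λ = hc/ΔE = (6.626×10^-34·2.998×10^8)/1.018×10^-17 = 1.95×10^-8 m = 19.5 nm.

λ = 19.5 nm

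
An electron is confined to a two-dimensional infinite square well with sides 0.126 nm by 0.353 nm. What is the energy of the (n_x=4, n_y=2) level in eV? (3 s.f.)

E = 391 eV

For a 2D rectangular well E = (h²/8m_e)·Σ n_i²/L_i² = (6.626×10^-34)²/(8·9.109×10^-31) · [4²/(0.126 nm)² + 2²/(0.353 nm)²].
Evaluating gives E = 6.265×10^-17 J = 391 eV.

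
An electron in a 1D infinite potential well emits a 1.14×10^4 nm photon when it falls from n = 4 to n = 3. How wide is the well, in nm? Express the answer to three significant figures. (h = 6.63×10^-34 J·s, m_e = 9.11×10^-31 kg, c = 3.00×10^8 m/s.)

L = 4.92 nm

The photon carries ΔE = hc/λ = 6.63×10^-34·3.00×10^8/1.14×10^-5 m = 1.745×10^-20 J.
Since ΔE = (4² − 3²)E_1, E_1 = 2.493×10^-21 J, and L = h/√(8m_eE_1) = 4.92×10^-9 m = 4.92 nm.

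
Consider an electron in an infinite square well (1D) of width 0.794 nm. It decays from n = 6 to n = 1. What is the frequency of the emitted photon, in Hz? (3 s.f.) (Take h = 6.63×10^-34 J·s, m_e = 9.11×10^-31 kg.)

f = 5.05×10^15 Hz

E_1 = h²/(8m_eL²) = 9.567×10^-20 J and ΔE = (6² − 1²)E_1 = 3.348×10^-18 J.
f = ΔE/h = 3.348×10^-18/6.63×10^-34 = 5.05×10^15 Hz.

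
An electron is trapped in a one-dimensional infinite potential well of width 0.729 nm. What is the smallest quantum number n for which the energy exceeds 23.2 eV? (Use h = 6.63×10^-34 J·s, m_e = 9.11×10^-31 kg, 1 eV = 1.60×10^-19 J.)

E_1 = h²/(8m_eL²) = 1.135×10^-19 J = 0.7094 eV.
Need n² > 23.2/0.7094 = 32.70, i.e. n > 5.718.
The smallest integer satisfying this is n = 6.

n = 6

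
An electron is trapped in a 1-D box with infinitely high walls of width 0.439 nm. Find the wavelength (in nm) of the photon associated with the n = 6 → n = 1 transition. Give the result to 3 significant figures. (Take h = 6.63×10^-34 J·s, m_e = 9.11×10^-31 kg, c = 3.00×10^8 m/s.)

λ = 18.2 nm

E_1 = h²/(8m_eL²) = 3.130×10^-19 J, so ΔE = (6² − 1²)E_1 = 1.095×10^-17 J.
λ = hc/ΔE = (6.63×10^-34·3.00×10^8)/1.095×10^-17 = 1.82×10^-8 m = 18.2 nm.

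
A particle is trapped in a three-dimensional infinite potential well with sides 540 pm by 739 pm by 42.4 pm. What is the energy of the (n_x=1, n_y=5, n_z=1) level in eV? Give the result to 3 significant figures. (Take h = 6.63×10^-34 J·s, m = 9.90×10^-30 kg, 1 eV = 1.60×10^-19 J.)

For a 3D rectangular well E = (h²/8m)·Σ n_i²/L_i² = (6.63×10^-34)²/(8·9.90×10^-30) · [1²/(540 pm)² + 5²/(739 pm)² + 1²/(42.4 pm)²].
Evaluating gives E = 3.360×10^-18 J = 21.0 eV.

E = 21.0 eV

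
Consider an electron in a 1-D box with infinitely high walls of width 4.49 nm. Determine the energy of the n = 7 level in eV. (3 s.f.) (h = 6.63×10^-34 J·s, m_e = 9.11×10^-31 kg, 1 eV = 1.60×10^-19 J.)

E_7 = 0.916 eV

For an infinite well E_n = n²h²/(8m_eL²), so E_1 = h²/(8m_eL²) = (6.63×10^-34)²/(8·9.11×10^-31·(4.49×10^-9 m)²) = 2.992×10^-21 J.
Then E_7 = 7²·E_1 = 49·2.992×10^-21 J = 1.466×10^-19 J.
Converting, E_7 = 1.466×10^-19 J / (1.60×10^-19 J/eV) = 0.916 eV.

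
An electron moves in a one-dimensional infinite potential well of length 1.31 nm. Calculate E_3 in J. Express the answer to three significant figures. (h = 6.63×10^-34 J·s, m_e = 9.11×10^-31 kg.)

For an infinite well E_n = n²h²/(8m_eL²), so E_1 = h²/(8m_eL²) = (6.63×10^-34)²/(8·9.11×10^-31·(1.31×10^-9 m)²) = 3.515×10^-20 J.
Then E_3 = 3²·E_1 = 9·3.515×10^-20 J = 3.16×10^-19 J.

E_3 = 3.16×10^-19 J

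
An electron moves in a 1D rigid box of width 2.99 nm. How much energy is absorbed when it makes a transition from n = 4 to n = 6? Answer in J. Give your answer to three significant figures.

|ΔE| = 1.35×10^-19 J

E_1 = h²/(8m_eL²) = 6.739×10^-21 J.
|ΔE| = |4² − 6²|·E_1 = 20·6.739×10^-21 J = 1.35×10^-19 J.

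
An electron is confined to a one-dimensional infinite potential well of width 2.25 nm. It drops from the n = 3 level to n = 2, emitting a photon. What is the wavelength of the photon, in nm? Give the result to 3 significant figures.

E_1 = h²/(8m_eL²) = 1.190×10^-20 J, so ΔE = (3² − 2²)E_1 = 5.950×10^-20 J.
λ = hc/ΔE = (6.626×10^-34·2.998×10^8)/5.950×10^-20 = 3.34×10^-6 m = 3.34×10^3 nm.

λ = 3.34×10^3 nm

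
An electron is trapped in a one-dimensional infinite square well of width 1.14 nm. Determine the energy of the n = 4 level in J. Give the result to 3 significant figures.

For an infinite well E_n = n²h²/(8m_eL²), so E_1 = h²/(8m_eL²) = (6.626×10^-34)²/(8·9.109×10^-31·(1.14×10^-9 m)²) = 4.636×10^-20 J.
Then E_4 = 4²·E_1 = 16·4.636×10^-20 J = 7.42×10^-19 J.

E_4 = 7.42×10^-19 J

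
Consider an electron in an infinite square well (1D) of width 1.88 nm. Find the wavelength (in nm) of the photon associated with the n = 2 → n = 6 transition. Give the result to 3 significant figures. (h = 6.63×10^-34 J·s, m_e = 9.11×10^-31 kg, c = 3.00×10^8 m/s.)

E_1 = h²/(8m_eL²) = 1.706×10^-20 J, so ΔE = (6² − 2²)E_1 = 5.459×10^-19 J.
λ = hc/ΔE = (6.63×10^-34·3.00×10^8)/5.459×10^-19 = 3.64×10^-7 m = 364 nm.

λ = 364 nm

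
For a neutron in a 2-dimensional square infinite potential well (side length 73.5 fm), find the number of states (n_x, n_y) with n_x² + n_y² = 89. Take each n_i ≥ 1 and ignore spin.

degeneracy = 2

The level has n_x² + n_y² = 89. The ordered positive-integer solutions are (5, 8), (8, 5).
That gives 2 states.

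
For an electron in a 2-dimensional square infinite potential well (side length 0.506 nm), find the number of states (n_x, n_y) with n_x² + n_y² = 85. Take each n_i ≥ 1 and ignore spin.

degeneracy = 4

The level has n_x² + n_y² = 85. The ordered positive-integer solutions are (2, 9), (6, 7), (7, 6), (9, 2).
That gives 4 states.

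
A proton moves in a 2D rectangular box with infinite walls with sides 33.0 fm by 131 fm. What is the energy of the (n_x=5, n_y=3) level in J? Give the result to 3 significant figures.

For a 2D rectangular well E = (h²/8m_p)·Σ n_i²/L_i² = (6.626×10^-34)²/(8·1.673×10^-27) · [5²/(33.0 fm)² + 3²/(131 fm)²].
Evaluating gives E = 7.70×10^-13 J.

E = 7.70×10^-13 J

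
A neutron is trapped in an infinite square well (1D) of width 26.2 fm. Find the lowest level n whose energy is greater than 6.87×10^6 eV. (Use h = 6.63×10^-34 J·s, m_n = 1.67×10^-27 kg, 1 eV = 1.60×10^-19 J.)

n = 5

E_1 = h²/(8m_nL²) = 4.793×10^-14 J = 2.996×10^5 eV.
Need n² > 6.87×10^6/2.996×10^5 = 22.93, i.e. n > 4.789.
The smallest integer satisfying this is n = 5.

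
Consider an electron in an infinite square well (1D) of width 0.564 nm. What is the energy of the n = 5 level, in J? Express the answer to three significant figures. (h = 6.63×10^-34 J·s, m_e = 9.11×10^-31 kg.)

E_5 = 4.74×10^-18 J

For an infinite well E_n = n²h²/(8m_eL²), so E_1 = h²/(8m_eL²) = (6.63×10^-34)²/(8·9.11×10^-31·(5.64×10^-10 m)²) = 1.896×10^-19 J.
Then E_5 = 5²·E_1 = 25·1.896×10^-19 J = 4.74×10^-18 J.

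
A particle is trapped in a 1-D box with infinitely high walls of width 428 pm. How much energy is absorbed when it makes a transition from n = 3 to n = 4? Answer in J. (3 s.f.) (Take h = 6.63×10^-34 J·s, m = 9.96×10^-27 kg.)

E_1 = h²/(8mL²) = 3.012×10^-23 J.
|ΔE| = |3² − 4²|·E_1 = 7·3.012×10^-23 J = 2.11×10^-22 J.

|ΔE| = 2.11×10^-22 J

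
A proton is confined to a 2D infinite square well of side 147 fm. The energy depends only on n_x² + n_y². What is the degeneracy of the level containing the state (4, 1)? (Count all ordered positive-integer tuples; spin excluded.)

degeneracy = 2

The level has n_x² + n_y² = 17. The ordered positive-integer solutions are (1, 4), (4, 1).
That gives 2 states.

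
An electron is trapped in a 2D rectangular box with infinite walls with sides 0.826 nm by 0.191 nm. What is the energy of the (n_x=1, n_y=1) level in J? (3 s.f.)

E = 1.74×10^-18 J

For a 2D rectangular well E = (h²/8m_e)·Σ n_i²/L_i² = (6.626×10^-34)²/(8·9.109×10^-31) · [1²/(0.826 nm)² + 1²/(0.191 nm)²].
Evaluating gives E = 1.74×10^-18 J.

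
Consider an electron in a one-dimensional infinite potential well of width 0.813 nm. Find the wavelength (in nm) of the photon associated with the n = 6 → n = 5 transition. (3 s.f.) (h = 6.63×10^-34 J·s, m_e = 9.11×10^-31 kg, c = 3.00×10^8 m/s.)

E_1 = h²/(8m_eL²) = 9.125×10^-20 J, so ΔE = (6² − 5²)E_1 = 1.004×10^-18 J.
λ = hc/ΔE = (6.63×10^-34·3.00×10^8)/1.004×10^-18 = 1.98×10^-7 m = 198 nm.

λ = 198 nm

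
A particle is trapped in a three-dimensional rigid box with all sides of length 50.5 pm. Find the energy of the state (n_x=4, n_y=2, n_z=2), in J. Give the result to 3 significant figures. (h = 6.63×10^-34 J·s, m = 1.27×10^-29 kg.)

For a 3D rectangular well E = (h²/8m)·Σ n_i²/L_i² = (6.63×10^-34)²/(8·1.27×10^-29) · [4²/(50.5 pm)² + 2²/(50.5 pm)² + 2²/(50.5 pm)²].
Evaluating gives E = 4.07×10^-17 J.

E = 4.07×10^-17 J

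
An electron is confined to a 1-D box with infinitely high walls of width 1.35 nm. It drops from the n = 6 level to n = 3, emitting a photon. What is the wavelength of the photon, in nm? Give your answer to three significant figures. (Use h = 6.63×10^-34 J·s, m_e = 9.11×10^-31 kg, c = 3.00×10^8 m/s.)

λ = 223 nm

E_1 = h²/(8m_eL²) = 3.309×10^-20 J, so ΔE = (6² − 3²)E_1 = 8.934×10^-19 J.
λ = hc/ΔE = (6.63×10^-34·3.00×10^8)/8.934×10^-19 = 2.23×10^-7 m = 223 nm.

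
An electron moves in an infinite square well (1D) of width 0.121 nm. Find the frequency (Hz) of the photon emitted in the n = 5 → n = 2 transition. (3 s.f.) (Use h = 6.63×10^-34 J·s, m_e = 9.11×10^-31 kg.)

f = 1.30×10^17 Hz

E_1 = h²/(8m_eL²) = 4.120×10^-18 J and ΔE = (5² − 2²)E_1 = 8.652×10^-17 J.
f = ΔE/h = 8.652×10^-17/6.63×10^-34 = 1.30×10^17 Hz.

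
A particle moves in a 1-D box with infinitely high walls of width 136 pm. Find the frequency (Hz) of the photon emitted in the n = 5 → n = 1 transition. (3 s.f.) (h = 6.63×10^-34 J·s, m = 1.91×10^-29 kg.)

f = 5.63×10^15 Hz

E_1 = h²/(8mL²) = 1.555×10^-19 J and ΔE = (5² − 1²)E_1 = 3.732×10^-18 J.
f = ΔE/h = 3.732×10^-18/6.63×10^-34 = 5.63×10^15 Hz.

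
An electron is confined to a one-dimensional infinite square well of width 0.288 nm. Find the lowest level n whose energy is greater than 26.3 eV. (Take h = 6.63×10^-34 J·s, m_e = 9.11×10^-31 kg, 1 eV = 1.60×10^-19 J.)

E_1 = h²/(8m_eL²) = 7.272×10^-19 J = 4.545 eV.
Need n² > 26.3/4.545 = 5.787, i.e. n > 2.406.
The smallest integer satisfying this is n = 3.

n = 3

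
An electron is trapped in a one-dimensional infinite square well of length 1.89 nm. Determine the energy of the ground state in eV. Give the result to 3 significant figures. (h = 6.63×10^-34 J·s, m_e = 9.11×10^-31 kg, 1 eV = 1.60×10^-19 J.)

E_1 = 0.106 eV

For an infinite well E_n = n²h²/(8m_eL²), so E_1 = h²/(8m_eL²) = (6.63×10^-34)²/(8·9.11×10^-31·(1.89×10^-9 m)²) = 1.688×10^-20 J.
Converting, E_1 = 1.688×10^-20 J / (1.60×10^-19 J/eV) = 0.106 eV.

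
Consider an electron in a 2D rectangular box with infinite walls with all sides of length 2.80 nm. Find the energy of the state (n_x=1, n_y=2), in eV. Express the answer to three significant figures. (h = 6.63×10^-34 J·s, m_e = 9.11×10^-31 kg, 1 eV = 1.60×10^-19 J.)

E = 0.240 eV

For a 2D rectangular well E = (h²/8m_e)·Σ n_i²/L_i² = (6.63×10^-34)²/(8·9.11×10^-31) · [1²/(2.80 nm)² + 2²/(2.80 nm)²].
Evaluating gives E = 3.847×10^-20 J = 0.240 eV.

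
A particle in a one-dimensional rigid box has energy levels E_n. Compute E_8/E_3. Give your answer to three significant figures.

7.11

E_n ∝ n², so E_8/E_3 = 8²/3² = 64/9 = 7.11.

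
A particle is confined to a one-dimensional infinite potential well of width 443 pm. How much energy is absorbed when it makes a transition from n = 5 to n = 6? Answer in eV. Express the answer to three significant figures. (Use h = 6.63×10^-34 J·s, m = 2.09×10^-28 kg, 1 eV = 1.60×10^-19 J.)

|ΔE| = 0.0921 eV

E_1 = h²/(8mL²) = 1.340×10^-21 J.
|ΔE| = |5² − 6²|·E_1 = 11·1.340×10^-21 J = 1.474×10^-20 J = 0.0921 eV.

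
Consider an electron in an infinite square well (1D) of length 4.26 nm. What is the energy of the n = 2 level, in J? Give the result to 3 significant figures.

E_2 = 1.33×10^-20 J

For an infinite well E_n = n²h²/(8m_eL²), so E_1 = h²/(8m_eL²) = (6.626×10^-34)²/(8·9.109×10^-31·(4.26×10^-9 m)²) = 3.320×10^-21 J.
Then E_2 = 2²·E_1 = 4·3.320×10^-21 J = 1.33×10^-20 J.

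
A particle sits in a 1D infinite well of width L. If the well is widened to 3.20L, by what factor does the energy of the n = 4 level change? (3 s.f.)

E_n ∝ 1/L², so the energy scales by 1/3.20² = 0.0977.

0.0977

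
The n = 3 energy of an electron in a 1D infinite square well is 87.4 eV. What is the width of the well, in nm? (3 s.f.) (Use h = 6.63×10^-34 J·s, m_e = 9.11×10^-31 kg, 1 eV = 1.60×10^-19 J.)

L = 0.197 nm

From E_n = n²h²/(8m_eL²), L = n·h/√(8m_eE_n).
E_3 = 87.4 eV = 1.398×10^-17 J, so L = 3·6.63×10^-34/√(8·9.11×10^-31·1.398×10^-17) = 1.97×10^-10 m = 0.197 nm.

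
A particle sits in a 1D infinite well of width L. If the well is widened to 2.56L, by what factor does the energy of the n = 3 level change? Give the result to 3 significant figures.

0.153

E_n ∝ 1/L², so the energy scales by 1/2.56² = 0.153.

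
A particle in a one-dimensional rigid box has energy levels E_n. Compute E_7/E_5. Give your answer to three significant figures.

E_n ∝ n², so E_7/E_5 = 7²/5² = 49/25 = 1.96.

1.96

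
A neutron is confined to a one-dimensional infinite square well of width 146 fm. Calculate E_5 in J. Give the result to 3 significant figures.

For an infinite well E_n = n²h²/(8m_nL²), so E_1 = h²/(8m_nL²) = (6.626×10^-34)²/(8·1.675×10^-27·(1.46×10^-13 m)²) = 1.537×10^-15 J.
Then E_5 = 5²·E_1 = 25·1.537×10^-15 J = 3.84×10^-14 J.

E_5 = 3.84×10^-14 J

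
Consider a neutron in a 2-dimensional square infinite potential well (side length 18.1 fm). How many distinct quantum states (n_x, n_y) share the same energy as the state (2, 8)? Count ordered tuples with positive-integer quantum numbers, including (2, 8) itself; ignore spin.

degeneracy = 2

The level has n_x² + n_y² = 68. The ordered positive-integer solutions are (2, 8), (8, 2).
That gives 2 states.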